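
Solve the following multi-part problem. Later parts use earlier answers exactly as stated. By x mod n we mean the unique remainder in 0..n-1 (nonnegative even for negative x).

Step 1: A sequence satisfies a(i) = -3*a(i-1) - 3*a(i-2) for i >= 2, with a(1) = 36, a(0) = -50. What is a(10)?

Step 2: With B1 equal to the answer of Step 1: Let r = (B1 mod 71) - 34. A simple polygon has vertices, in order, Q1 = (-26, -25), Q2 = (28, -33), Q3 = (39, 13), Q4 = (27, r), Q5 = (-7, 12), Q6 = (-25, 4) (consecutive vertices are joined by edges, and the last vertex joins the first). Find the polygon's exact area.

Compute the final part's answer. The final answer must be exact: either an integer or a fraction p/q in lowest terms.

5747/2

Step 1: a(2) = -3*(36) - 3*(-50) = 42; iterating: a(2)=42, a(3)=-234, a(4)=576, a(5)=-1026, a(6)=1350, a(7)=-972, a(8)=-1134, a(9)=6318, a(10)=-15552; answer -15552
Step 2: B1 = -15552; r = 34; cross terms: (-26*-33 - 28*-25)=1558, (28*13 - 39*-33)=1651, (39*34 - 27*13)=975, (27*12 - -7*34)=562, (-7*4 - -25*12)=272, (-25*-25 - -26*4)=729; twice the area = |5747| = 5747; area = 5747/2; answer 5747/2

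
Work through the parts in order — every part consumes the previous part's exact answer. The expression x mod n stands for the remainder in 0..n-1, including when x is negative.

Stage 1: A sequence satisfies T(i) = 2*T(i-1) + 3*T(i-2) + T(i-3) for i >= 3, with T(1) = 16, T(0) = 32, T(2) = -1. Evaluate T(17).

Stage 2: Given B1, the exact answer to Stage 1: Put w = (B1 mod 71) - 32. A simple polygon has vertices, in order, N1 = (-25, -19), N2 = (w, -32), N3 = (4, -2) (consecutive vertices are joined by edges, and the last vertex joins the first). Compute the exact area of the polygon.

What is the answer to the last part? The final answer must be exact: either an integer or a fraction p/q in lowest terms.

1159/2

Stage 1: T(3) = 2*(-1) + 3*(16) + 1*(32) = 78; iterating: T(3)=78, T(4)=169, T(5)=571, T(6)=1727, T(7)=5336, T(8)=16424, T(9)=50583, T(10)=155774, T(11)=479721, T(12)=1477347, T(13)=4549631, T(14)=14011024, T(15)=43148288, T(16)=132879279, T(17)=409214446; answer 409214446
Stage 2: B1 = 409214446; w = 21; cross terms: (-25*-32 - 21*-19)=1199, (21*-2 - 4*-32)=86, (4*-19 - -25*-2)=-126; twice the area = |1159| = 1159; area = 1159/2; answer 1159/2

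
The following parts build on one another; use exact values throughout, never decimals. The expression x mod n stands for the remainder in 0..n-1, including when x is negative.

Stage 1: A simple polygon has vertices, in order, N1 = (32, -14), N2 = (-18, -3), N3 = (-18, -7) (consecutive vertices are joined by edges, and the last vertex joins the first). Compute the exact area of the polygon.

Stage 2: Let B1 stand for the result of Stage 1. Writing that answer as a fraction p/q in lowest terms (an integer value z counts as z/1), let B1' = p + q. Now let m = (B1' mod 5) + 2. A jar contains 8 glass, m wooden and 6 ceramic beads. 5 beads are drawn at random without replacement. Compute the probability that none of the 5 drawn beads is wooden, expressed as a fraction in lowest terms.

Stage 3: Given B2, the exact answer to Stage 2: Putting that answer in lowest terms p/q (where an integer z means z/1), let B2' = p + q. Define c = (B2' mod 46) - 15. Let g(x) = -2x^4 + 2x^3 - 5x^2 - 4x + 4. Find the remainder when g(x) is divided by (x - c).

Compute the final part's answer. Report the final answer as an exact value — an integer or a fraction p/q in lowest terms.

-1570616

Stage 1: cross terms: (32*-3 - -18*-14)=-348, (-18*-7 - -18*-3)=72, (-18*-14 - 32*-7)=476; twice the area = |200| = 200; area = 100; answer 100
Stage 2: B1 = 100; threaded value p + q = 101; m = 3; total draws C(17,5) = 6188; favorable C(14,5) = 2002; P = 11/34; answer 11/34
Stage 3: B2 = 11/34; threaded value p + q = 45; c = 30; remainder = value at the root: -2*(30)^4 + 2*(30)^3 - 5*(30)^2 - 4*(30)^1 + 4 = (-1620000) + (54000) + (-4500) + (-120) + (4) = -1570616; answer -1570616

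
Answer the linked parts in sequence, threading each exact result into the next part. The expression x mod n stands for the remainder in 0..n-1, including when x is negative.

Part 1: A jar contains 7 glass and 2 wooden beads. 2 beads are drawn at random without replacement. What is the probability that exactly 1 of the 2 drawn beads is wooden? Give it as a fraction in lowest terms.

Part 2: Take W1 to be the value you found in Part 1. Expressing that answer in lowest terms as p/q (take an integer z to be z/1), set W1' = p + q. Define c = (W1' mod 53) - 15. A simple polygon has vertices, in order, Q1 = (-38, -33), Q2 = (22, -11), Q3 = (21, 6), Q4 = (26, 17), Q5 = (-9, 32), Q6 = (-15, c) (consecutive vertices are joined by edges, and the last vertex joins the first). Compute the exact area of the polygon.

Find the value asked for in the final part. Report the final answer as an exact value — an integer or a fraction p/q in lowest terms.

Part 1: total draws C(9,2) = 36; favorable C(2,1)*C(7,1) = 14; P = 7/18; answer 7/18
Part 2: W1 = 7/18; threaded value p + q = 25; c = 10; cross terms: (-38*-11 - 22*-33)=1144, (22*6 - 21*-11)=363, (21*17 - 26*6)=201, (26*32 - -9*17)=985, (-9*10 - -15*32)=390, (-15*-33 - -38*10)=875; twice the area = |3958| = 3958; area = 1979; answer 1979

1979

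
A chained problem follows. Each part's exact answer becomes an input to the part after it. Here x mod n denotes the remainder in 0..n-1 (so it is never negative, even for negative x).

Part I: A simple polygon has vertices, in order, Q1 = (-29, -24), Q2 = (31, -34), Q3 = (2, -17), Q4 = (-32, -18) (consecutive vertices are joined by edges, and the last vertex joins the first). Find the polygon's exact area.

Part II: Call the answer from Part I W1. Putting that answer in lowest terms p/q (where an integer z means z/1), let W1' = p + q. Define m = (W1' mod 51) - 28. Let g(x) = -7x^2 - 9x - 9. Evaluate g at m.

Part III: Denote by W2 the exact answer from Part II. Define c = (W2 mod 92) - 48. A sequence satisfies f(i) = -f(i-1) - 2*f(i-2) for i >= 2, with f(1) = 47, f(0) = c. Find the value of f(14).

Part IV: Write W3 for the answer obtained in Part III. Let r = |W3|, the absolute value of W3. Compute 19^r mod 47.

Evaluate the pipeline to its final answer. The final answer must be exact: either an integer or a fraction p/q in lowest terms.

Part I: cross terms: (-29*-34 - 31*-24)=1730, (31*-17 - 2*-34)=-459, (2*-18 - -32*-17)=-580, (-32*-24 - -29*-18)=246; twice the area = |937| = 937; area = 937/2; answer 937/2
Part II: W1 = 937/2; threaded value p + q = 939; m = -7; -7*(-7)^2 - 9*(-7)^1 - 9 = (-343) + (63) + (-9) = -289; answer -289
Part III: W2 = -289; c = 31; f(2) = -1*(47) - 2*(31) = -109; iterating: f(2)=-109, f(3)=15, f(4)=203, f(5)=-233, f(6)=-173, f(7)=639, f(8)=-293, f(9)=-985, f(10)=1571, f(11)=399, f(12)=-3541, f(13)=2743, f(14)=4339; answer 4339
Part IV: W3 = 4339; r = 4339; squarings mod 47: 19^1=19, 19^2=32, 19^4=37, 19^8=6, 19^16=36, 19^32=27, 19^64=24, 19^128=12, 19^256=3, 19^512=9, 19^1024=34, 19^2048=28, 19^4096=32; 19^4339 = 19^1 * 19^2 * 19^16 * 19^32 * 19^64 * 19^128 * 19^4096 = 39 (mod 47); answer 39

39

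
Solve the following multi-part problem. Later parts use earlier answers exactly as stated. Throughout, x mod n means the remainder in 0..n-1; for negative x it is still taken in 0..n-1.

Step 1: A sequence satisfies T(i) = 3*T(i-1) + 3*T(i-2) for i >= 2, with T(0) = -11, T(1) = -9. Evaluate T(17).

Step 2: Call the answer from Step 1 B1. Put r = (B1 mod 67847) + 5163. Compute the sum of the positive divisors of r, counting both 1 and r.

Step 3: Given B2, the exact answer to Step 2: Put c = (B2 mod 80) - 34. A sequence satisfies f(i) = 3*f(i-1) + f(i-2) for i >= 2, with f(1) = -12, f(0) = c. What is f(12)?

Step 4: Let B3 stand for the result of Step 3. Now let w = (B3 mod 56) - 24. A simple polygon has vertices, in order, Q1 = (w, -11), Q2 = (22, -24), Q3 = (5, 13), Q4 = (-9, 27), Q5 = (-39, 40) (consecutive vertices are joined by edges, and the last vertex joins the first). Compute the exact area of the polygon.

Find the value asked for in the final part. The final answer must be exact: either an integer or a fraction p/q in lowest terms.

Step 1: T(2) = 3*(-9) + 3*(-11) = -60; iterating: T(2)=-60, T(3)=-207, T(4)=-801, T(5)=-3024, T(6)=-11475, T(7)=-43497, T(8)=-164916, T(9)=-625239, T(10)=-2370465, T(11)=-8987112, T(12)=-34072731, T(13)=-129179529, T(14)=-489756780, T(15)=-1856808927, T(16)=-7039697121, T(17)=-26689518144; answer -26689518144
Step 2: B1 = -26689518144; r = 72032; 72032 = 2^5 * 2251; sigma = (1 + 2 + 4 + 8 + 16 + 32) * (1 + 2251) = 63 * 2252 = 141876; answer 141876
Step 3: B2 = 141876; c = 2; f(2) = 3*(-12) + 1*(2) = -34; iterating: f(2)=-34, f(3)=-114, f(4)=-376, f(5)=-1242, f(6)=-4102, f(7)=-13548, f(8)=-44746, f(9)=-147786, f(10)=-488104, f(11)=-1612098, f(12)=-5324398; answer -5324398
Step 4: B3 = -5324398; w = 2; cross terms: (2*-24 - 22*-11)=194, (22*13 - 5*-24)=406, (5*27 - -9*13)=252, (-9*40 - -39*27)=693, (-39*-11 - 2*40)=349; twice the area = |1894| = 1894; area = 947; answer 947

947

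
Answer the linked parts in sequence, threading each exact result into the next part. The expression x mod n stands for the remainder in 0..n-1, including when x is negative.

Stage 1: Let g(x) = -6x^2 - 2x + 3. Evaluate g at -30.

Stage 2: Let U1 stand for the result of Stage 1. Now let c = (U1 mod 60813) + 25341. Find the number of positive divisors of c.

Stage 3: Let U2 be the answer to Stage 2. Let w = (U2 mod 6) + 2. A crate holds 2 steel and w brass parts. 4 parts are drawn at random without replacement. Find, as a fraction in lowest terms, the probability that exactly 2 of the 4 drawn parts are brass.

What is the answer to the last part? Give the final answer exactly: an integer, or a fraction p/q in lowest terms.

3/14

Stage 1: -6*(-30)^2 - 2*(-30)^1 + 3 = (-5400) + (60) + (3) = -5337; answer -5337
Stage 2: U1 = -5337; c = 80817; 80817 = 3 * 11 * 31 * 79; number of divisors = (1+1) * (1+1) * (1+1) * (1+1) = 16; answer 16
Stage 3: U2 = 16; w = 6; total draws C(8,4) = 70; favorable C(6,2)*C(2,2) = 15; P = 3/14; answer 3/14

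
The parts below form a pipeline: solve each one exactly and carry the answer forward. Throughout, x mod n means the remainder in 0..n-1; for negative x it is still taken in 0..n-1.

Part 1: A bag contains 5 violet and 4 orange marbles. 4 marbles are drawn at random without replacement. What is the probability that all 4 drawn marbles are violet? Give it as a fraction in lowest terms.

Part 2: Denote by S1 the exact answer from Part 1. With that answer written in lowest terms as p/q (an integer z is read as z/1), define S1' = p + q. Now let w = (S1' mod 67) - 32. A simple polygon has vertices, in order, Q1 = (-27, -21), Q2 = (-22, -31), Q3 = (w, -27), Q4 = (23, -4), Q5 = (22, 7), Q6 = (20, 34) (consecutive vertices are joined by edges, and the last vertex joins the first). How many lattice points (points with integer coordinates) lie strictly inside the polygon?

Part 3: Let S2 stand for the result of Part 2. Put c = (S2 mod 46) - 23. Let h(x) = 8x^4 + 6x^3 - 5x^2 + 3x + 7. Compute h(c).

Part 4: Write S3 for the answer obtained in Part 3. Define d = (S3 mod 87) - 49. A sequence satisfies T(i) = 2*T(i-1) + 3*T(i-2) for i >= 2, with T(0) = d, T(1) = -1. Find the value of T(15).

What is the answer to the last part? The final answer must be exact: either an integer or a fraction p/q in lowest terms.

Part 1: total draws C(9,4) = 126; favorable C(5,4) = 5; P = 5/126; answer 5/126
Part 2: S1 = 5/126; threaded value p + q = 131; w = 32; cross terms: (-27*-31 - -22*-21)=375, (-22*-27 - 32*-31)=1586, (32*-4 - 23*-27)=493, (23*7 - 22*-4)=249, (22*34 - 20*7)=608, (20*-21 - -27*34)=498; twice the area = |3809| = 3809; area = 3809/2; boundary points = 5 + 2 + 1 + 1 + 1 + 1 = 11; strictly interior points = area - boundary/2 + 1 = 1900; answer 1900
Part 3: S2 = 1900; c = -9; 8*(-9)^4 + 6*(-9)^3 - 5*(-9)^2 + 3*(-9)^1 + 7 = (52488) + (-4374) + (-405) + (-27) + (7) = 47689; answer 47689
Part 4: S3 = 47689; d = -36; T(2) = 2*(-1) + 3*(-36) = -110; iterating: T(2)=-110, T(3)=-223, T(4)=-776, T(5)=-2221, T(6)=-6770, T(7)=-20203, T(8)=-60716, T(9)=-182041, T(10)=-546230, T(11)=-1638583, T(12)=-4915856, T(13)=-14747461, T(14)=-44242490, T(15)=-132727363; answer -132727363

-132727363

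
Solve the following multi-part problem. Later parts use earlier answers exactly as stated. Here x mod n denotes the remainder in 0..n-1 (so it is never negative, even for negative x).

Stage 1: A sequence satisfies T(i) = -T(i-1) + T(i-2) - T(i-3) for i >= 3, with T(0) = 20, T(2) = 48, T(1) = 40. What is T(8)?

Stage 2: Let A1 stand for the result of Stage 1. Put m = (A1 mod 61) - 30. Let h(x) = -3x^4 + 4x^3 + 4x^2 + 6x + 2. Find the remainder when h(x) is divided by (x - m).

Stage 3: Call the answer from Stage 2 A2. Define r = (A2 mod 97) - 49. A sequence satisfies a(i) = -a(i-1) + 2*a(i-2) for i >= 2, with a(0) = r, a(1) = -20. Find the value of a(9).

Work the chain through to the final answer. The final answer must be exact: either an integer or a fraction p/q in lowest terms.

-1720

Stage 1: T(3) = -1*(48) + 1*(40) - 1*(20) = -28; iterating: T(3)=-28, T(4)=36, T(5)=-112, T(6)=176, T(7)=-324, T(8)=612; answer 612
Stage 2: A1 = 612; m = -28; remainder = value at the root: -3*(-28)^4 + 4*(-28)^3 + 4*(-28)^2 + 6*(-28)^1 + 2 = (-1843968) + (-87808) + (3136) + (-168) + (2) = -1928806; answer -1928806
Stage 3: A2 = -1928806; r = -10; a(2) = -1*(-20) + 2*(-10) = 0; iterating: a(2)=0, a(3)=-40, a(4)=40, a(5)=-120, a(6)=200, a(7)=-440, a(8)=840, a(9)=-1720; answer -1720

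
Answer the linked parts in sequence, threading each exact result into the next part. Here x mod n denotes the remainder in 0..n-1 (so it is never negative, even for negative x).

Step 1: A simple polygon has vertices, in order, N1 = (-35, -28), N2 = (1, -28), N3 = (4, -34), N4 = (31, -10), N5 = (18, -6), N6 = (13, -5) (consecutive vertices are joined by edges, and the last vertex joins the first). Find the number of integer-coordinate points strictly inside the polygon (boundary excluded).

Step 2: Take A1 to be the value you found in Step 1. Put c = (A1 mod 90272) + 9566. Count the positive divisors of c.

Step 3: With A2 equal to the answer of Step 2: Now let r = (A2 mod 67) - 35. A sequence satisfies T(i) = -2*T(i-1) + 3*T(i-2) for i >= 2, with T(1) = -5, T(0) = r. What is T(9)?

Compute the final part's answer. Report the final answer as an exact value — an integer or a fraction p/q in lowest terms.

Step 1: cross terms: (-35*-28 - 1*-28)=1008, (1*-34 - 4*-28)=78, (4*-10 - 31*-34)=1014, (31*-6 - 18*-10)=-6, (18*-5 - 13*-6)=-12, (13*-28 - -35*-5)=-539; twice the area = |1543| = 1543; area = 1543/2; boundary points = 36 + 3 + 3 + 1 + 1 + 1 = 45; strictly interior points = area - boundary/2 + 1 = 750; answer 750
Step 2: A1 = 750; c = 10316; 10316 = 2^2 * 2579; number of divisors = (2+1) * (1+1) = 6; answer 6
Step 3: A2 = 6; r = -29; T(2) = -2*(-5) + 3*(-29) = -77; iterating: T(2)=-77, T(3)=139, T(4)=-509, T(5)=1435, T(6)=-4397, T(7)=13099, T(8)=-39389, T(9)=118075; answer 118075

118075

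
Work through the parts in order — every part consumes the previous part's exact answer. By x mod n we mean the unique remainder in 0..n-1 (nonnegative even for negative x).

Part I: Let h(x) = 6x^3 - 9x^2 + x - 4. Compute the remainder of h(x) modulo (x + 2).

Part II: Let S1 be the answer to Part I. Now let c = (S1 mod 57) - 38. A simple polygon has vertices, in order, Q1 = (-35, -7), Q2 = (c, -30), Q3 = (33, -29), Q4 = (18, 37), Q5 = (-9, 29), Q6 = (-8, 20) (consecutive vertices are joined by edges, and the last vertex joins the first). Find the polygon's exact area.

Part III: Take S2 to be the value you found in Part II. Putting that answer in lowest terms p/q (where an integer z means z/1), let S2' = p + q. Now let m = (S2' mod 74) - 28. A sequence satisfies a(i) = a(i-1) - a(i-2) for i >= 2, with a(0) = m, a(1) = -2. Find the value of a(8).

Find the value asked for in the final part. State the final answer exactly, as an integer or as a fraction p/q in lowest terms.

Part I: remainder = value at the root: 6*(-2)^3 - 9*(-2)^2 + 1*(-2)^1 - 4 = (-48) + (-36) + (-2) + (-4) = -90; answer -90
Part II: S1 = -90; c = -14; cross terms: (-35*-30 - -14*-7)=952, (-14*-29 - 33*-30)=1396, (33*37 - 18*-29)=1743, (18*29 - -9*37)=855, (-9*20 - -8*29)=52, (-8*-7 - -35*20)=756; twice the area = |5754| = 5754; area = 2877; answer 2877
Part III: S2 = 2877; threaded value p + q = 2878; m = 38; a(2) = 1*(-2) - 1*(38) = -40; iterating: a(2)=-40, a(3)=-38, a(4)=2, a(5)=40, a(6)=38, a(7)=-2, a(8)=-40; answer -40

-40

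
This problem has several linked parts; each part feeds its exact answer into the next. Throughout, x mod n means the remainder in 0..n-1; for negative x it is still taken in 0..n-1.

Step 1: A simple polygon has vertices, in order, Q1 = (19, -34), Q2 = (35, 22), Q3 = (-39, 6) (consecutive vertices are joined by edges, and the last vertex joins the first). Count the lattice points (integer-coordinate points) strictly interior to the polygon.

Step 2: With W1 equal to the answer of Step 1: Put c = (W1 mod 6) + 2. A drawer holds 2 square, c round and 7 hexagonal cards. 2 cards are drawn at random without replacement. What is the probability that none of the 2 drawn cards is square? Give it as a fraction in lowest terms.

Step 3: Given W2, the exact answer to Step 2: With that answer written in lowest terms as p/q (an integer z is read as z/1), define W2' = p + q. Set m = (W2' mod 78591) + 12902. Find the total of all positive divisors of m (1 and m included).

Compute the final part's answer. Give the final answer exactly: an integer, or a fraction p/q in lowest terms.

18240

Step 1: cross terms: (19*22 - 35*-34)=1608, (35*6 - -39*22)=1068, (-39*-34 - 19*6)=1212; twice the area = |3888| = 3888; area = 1944; boundary points = 8 + 2 + 2 = 12; strictly interior points = area - boundary/2 + 1 = 1939; answer 1939
Step 2: W1 = 1939; c = 3; total draws C(12,2) = 66; favorable C(10,2) = 45; P = 15/22; answer 15/22
Step 3: W2 = 15/22; threaded value p + q = 37; m = 12939; 12939 = 3 * 19 * 227; sigma = (1 + 3) * (1 + 19) * (1 + 227) = 4 * 20 * 228 = 18240; answer 18240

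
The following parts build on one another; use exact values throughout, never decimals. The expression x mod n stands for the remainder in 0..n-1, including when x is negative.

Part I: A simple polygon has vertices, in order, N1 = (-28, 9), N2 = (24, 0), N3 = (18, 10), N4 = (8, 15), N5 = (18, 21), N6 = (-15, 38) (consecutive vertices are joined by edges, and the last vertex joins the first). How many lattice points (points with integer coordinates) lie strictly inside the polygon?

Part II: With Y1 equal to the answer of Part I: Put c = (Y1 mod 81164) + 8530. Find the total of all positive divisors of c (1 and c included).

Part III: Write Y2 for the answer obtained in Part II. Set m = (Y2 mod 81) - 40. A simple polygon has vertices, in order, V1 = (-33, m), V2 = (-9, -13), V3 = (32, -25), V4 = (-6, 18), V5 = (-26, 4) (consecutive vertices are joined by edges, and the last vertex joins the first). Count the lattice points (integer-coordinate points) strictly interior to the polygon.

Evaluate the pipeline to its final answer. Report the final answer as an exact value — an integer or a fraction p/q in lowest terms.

Part I: cross terms: (-28*0 - 24*9)=-216, (24*10 - 18*0)=240, (18*15 - 8*10)=190, (8*21 - 18*15)=-102, (18*38 - -15*21)=999, (-15*9 - -28*38)=929; twice the area = |2040| = 2040; area = 1020; boundary points = 1 + 2 + 5 + 2 + 1 + 1 = 12; strictly interior points = area - boundary/2 + 1 = 1015; answer 1015
Part II: Y1 = 1015; c = 9545; 9545 = 5 * 23 * 83; sigma = (1 + 5) * (1 + 23) * (1 + 83) = 6 * 24 * 84 = 12096; answer 12096
Part III: Y2 = 12096; m = -13; cross terms: (-33*-13 - -9*-13)=312, (-9*-25 - 32*-13)=641, (32*18 - -6*-25)=426, (-6*4 - -26*18)=444, (-26*-13 - -33*4)=470; twice the area = |2293| = 2293; area = 2293/2; boundary points = 24 + 1 + 1 + 2 + 1 = 29; strictly interior points = area - boundary/2 + 1 = 1133; answer 1133

1133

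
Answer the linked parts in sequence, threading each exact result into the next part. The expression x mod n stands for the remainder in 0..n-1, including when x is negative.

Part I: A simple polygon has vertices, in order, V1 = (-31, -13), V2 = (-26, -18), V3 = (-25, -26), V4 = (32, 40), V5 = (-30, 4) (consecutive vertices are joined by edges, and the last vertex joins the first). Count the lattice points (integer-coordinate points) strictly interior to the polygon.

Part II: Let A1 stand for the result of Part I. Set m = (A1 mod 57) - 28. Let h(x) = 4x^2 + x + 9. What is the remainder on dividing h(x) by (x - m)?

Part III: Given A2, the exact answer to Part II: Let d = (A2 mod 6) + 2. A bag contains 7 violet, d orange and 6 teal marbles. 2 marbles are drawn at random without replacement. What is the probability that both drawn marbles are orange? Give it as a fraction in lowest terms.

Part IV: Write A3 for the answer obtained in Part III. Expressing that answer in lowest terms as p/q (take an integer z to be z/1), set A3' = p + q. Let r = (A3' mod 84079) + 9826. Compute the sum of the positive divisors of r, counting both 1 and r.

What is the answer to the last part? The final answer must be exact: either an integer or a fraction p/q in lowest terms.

Part I: cross terms: (-31*-18 - -26*-13)=220, (-26*-26 - -25*-18)=226, (-25*40 - 32*-26)=-168, (32*4 - -30*40)=1328, (-30*-13 - -31*4)=514; twice the area = |2120| = 2120; area = 1060; boundary points = 5 + 1 + 3 + 2 + 1 = 12; strictly interior points = area - boundary/2 + 1 = 1055; answer 1055
Part II: A1 = 1055; m = 1; remainder = value at the root: 4*(1)^2 + 1*(1)^1 + 9 = (4) + (1) + (9) = 14; answer 14
Part III: A2 = 14; d = 4; total draws C(17,2) = 136; favorable C(4,2) = 6; P = 3/68; answer 3/68
Part IV: A3 = 3/68; threaded value p + q = 71; r = 9897; 9897 = 3 * 3299; sigma = (1 + 3) * (1 + 3299) = 4 * 3300 = 13200; answer 13200

13200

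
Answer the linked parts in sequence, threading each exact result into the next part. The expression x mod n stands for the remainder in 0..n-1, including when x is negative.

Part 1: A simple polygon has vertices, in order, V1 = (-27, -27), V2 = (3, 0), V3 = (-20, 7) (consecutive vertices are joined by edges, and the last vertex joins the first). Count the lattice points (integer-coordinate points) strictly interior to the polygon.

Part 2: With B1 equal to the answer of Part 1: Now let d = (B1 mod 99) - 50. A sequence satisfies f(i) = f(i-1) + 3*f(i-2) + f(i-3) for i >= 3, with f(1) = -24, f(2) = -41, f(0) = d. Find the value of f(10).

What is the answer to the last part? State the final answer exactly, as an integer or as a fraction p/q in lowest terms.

-61409

Part 1: cross terms: (-27*0 - 3*-27)=81, (3*7 - -20*0)=21, (-20*-27 - -27*7)=729; twice the area = |831| = 831; area = 831/2; boundary points = 3 + 1 + 1 = 5; strictly interior points = area - boundary/2 + 1 = 414; answer 414
Part 2: B1 = 414; d = -32; f(3) = 1*(-41) + 3*(-24) + 1*(-32) = -145; iterating: f(3)=-145, f(4)=-292, f(5)=-768, f(6)=-1789, f(7)=-4385, f(8)=-10520, f(9)=-25464, f(10)=-61409; answer -61409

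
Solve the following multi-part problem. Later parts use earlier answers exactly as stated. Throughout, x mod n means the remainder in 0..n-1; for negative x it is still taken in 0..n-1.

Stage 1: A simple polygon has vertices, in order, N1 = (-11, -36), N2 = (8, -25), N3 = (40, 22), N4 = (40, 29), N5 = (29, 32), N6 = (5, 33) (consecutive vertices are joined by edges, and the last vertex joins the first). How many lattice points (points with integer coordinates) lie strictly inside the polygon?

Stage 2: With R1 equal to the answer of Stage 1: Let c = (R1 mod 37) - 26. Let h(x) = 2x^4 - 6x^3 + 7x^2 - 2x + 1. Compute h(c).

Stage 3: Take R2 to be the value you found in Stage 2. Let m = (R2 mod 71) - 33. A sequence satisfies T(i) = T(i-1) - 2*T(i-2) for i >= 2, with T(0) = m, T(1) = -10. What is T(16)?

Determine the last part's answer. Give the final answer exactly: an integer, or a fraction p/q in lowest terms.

Stage 1: cross terms: (-11*-25 - 8*-36)=563, (8*22 - 40*-25)=1176, (40*29 - 40*22)=280, (40*32 - 29*29)=439, (29*33 - 5*32)=797, (5*-36 - -11*33)=183; twice the area = |3438| = 3438; area = 1719; boundary points = 1 + 1 + 7 + 1 + 1 + 1 = 12; strictly interior points = area - boundary/2 + 1 = 1714; answer 1714
Stage 2: R1 = 1714; c = -14; 2*(-14)^4 - 6*(-14)^3 + 7*(-14)^2 - 2*(-14)^1 + 1 = (76832) + (16464) + (1372) + (28) + (1) = 94697; answer 94697
Stage 3: R2 = 94697; m = 21; T(2) = 1*(-10) - 2*(21) = -52; iterating: T(2)=-52, T(3)=-32, T(4)=72, T(5)=136, T(6)=-8, T(7)=-280, T(8)=-264, T(9)=296, T(10)=824, T(11)=232, T(12)=-1416, T(13)=-1880, T(14)=952, T(15)=4712, T(16)=2808; answer 2808

2808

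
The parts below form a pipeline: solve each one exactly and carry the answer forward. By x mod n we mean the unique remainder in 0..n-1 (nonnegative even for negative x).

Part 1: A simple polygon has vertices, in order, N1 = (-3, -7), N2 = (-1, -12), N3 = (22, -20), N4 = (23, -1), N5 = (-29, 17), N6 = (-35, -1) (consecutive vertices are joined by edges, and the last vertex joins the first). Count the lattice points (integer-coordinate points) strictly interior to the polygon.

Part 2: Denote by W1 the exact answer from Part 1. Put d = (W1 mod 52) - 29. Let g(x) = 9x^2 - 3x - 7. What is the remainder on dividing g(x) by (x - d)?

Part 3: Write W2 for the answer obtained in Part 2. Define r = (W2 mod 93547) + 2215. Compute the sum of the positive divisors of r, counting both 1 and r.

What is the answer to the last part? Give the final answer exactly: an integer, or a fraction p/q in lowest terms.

Part 1: cross terms: (-3*-12 - -1*-7)=29, (-1*-20 - 22*-12)=284, (22*-1 - 23*-20)=438, (23*17 - -29*-1)=362, (-29*-1 - -35*17)=624, (-35*-7 - -3*-1)=242; twice the area = |1979| = 1979; area = 1979/2; boundary points = 1 + 1 + 1 + 2 + 6 + 2 = 13; strictly interior points = area - boundary/2 + 1 = 984; answer 984
Part 2: W1 = 984; d = 19; remainder = value at the root: 9*(19)^2 - 3*(19)^1 - 7 = (3249) + (-57) + (-7) = 3185; answer 3185
Part 3: W2 = 3185; r = 5400; 5400 = 2^3 * 3^3 * 5^2; sigma = (1 + 2 + 4 + 8) * (1 + 3 + 9 + 27) * (1 + 5 + 25) = 15 * 40 * 31 = 18600; answer 18600

18600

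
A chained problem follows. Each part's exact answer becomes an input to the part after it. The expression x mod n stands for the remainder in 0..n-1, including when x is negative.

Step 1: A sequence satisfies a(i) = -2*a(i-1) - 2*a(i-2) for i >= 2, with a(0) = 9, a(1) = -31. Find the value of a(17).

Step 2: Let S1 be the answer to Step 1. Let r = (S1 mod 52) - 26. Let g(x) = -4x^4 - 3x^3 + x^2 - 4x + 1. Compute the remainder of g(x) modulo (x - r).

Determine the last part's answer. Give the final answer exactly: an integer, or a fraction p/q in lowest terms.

Step 1: a(2) = -2*(-31) - 2*(9) = 44; iterating: a(2)=44, a(3)=-26, a(4)=-36, a(5)=124, a(6)=-176, a(7)=104, a(8)=144, a(9)=-496, a(10)=704, a(11)=-416, a(12)=-576, a(13)=1984, a(14)=-2816, a(15)=1664, a(16)=2304, a(17)=-7936; answer -7936
Step 2: S1 = -7936; r = -6; remainder = value at the root: -4*(-6)^4 - 3*(-6)^3 + 1*(-6)^2 - 4*(-6)^1 + 1 = (-5184) + (648) + (36) + (24) + (1) = -4475; answer -4475

-4475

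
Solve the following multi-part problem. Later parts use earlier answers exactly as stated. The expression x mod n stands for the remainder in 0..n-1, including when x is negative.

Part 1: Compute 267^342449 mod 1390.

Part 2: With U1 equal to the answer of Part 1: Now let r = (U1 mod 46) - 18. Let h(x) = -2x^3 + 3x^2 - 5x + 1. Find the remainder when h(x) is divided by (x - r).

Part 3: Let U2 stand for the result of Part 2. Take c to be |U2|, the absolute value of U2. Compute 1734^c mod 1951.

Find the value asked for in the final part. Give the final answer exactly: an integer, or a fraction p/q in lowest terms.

1025

Part 1: squarings mod 1390: 267^1=267, 267^2=399, 267^4=741, 267^8=31, 267^16=961, 267^32=561, 267^64=581, 267^128=1181, 267^256=591, 267^512=391, 267^1024=1371, 267^2048=361, 267^4096=1051, 267^8192=941, 267^16384=51, 267^32768=1211, 267^65536=71, 267^131072=871, 267^262144=1091; 267^342449 = 267^1 * 267^16 * 267^32 * 267^128 * 267^256 * 267^2048 * 267^4096 * 267^8192 * 267^65536 * 267^262144 = 157 (mod 1390); answer 157
Part 2: U1 = 157; r = 1; remainder = value at the root: -2*(1)^3 + 3*(1)^2 - 5*(1)^1 + 1 = (-2) + (3) + (-5) + (1) = -3; answer -3
Part 3: U2 = -3; c = 3; squarings mod 1951: 1734^1=1734, 1734^2=265; 1734^3 = 1734^1 * 1734^2 = 1025 (mod 1951); answer 1025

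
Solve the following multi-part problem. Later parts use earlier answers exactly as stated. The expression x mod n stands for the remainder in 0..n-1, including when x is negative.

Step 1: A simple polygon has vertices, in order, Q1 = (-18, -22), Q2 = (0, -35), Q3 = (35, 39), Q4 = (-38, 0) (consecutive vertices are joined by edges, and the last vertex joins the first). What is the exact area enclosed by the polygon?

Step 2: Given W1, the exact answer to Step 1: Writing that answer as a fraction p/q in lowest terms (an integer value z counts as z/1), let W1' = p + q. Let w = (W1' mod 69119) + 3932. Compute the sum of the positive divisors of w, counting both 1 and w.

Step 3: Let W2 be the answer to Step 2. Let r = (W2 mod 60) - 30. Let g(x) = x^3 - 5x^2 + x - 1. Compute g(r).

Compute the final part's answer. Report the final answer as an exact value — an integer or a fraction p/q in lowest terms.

1777

Step 1: cross terms: (-18*-35 - 0*-22)=630, (0*39 - 35*-35)=1225, (35*0 - -38*39)=1482, (-38*-22 - -18*0)=836; twice the area = |4173| = 4173; area = 4173/2; answer 4173/2
Step 2: W1 = 4173/2; threaded value p + q = 4175; w = 8107; 8107 = 11^2 * 67; sigma = (1 + 11 + 121) * (1 + 67) = 133 * 68 = 9044; answer 9044
Step 3: W2 = 9044; r = 14; 1*(14)^3 - 5*(14)^2 + 1*(14)^1 - 1 = (2744) + (-980) + (14) + (-1) = 1777; answer 1777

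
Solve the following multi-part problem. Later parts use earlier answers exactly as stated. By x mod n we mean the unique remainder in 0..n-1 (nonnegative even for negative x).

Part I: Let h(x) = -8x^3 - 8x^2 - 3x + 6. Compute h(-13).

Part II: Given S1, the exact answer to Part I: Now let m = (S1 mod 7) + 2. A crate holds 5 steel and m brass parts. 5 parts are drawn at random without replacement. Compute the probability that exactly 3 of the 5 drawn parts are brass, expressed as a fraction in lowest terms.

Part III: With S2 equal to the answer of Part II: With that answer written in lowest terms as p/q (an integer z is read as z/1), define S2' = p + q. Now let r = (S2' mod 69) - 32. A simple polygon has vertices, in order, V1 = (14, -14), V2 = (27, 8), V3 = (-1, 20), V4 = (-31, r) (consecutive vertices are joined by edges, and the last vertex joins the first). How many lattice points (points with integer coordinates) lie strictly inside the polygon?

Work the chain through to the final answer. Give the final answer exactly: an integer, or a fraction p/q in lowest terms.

Part I: -8*(-13)^3 - 8*(-13)^2 - 3*(-13)^1 + 6 = (17576) + (-1352) + (39) + (6) = 16269; answer 16269
Part II: S1 = 16269; m = 3; total draws C(8,5) = 56; favorable C(3,3)*C(5,2) = 10; P = 5/28; answer 5/28
Part III: S2 = 5/28; threaded value p + q = 33; r = 1; cross terms: (14*8 - 27*-14)=490, (27*20 - -1*8)=548, (-1*1 - -31*20)=619, (-31*-14 - 14*1)=420; twice the area = |2077| = 2077; area = 2077/2; boundary points = 1 + 4 + 1 + 15 = 21; strictly interior points = area - boundary/2 + 1 = 1029; answer 1029

1029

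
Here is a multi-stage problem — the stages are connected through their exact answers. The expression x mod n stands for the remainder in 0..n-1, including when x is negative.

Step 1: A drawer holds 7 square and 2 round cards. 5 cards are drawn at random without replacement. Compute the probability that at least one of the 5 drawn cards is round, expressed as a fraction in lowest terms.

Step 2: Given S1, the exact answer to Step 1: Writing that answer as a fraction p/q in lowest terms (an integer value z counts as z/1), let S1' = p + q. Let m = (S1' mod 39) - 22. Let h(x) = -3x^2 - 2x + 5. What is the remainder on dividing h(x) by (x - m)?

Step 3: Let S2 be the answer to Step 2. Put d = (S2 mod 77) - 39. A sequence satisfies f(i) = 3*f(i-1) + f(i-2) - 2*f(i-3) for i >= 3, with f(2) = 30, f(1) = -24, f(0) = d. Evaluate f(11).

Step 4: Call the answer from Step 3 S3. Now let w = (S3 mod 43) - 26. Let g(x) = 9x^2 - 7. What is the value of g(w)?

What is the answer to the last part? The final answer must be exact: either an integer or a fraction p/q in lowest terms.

Step 1: total draws C(9,5) = 126; complement C(7,5) = 21; favorable 126 - 21 = 105; P = 5/6; answer 5/6
Step 2: S1 = 5/6; threaded value p + q = 11; m = -11; remainder = value at the root: -3*(-11)^2 - 2*(-11)^1 + 5 = (-363) + (22) + (5) = -336; answer -336
Step 3: S2 = -336; d = 10; f(3) = 3*(30) + 1*(-24) - 2*(10) = 46; iterating: f(3)=46, f(4)=216, f(5)=634, f(6)=2026, f(7)=6280, f(8)=19598, f(9)=61022, f(10)=190104, f(11)=592138; answer 592138
Step 4: S3 = 592138; w = 2; 9*(2)^2 - 7 = (36) + (-7) = 29; answer 29

29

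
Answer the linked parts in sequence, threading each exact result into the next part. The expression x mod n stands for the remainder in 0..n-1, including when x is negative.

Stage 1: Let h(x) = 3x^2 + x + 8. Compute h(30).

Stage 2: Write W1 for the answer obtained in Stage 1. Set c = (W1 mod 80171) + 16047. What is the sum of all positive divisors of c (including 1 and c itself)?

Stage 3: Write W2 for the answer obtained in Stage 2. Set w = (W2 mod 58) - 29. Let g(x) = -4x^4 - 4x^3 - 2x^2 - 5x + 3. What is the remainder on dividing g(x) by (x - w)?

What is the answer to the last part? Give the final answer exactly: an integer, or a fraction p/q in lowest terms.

-11106

Stage 1: 3*(30)^2 + 1*(30)^1 + 8 = (2700) + (30) + (8) = 2738; answer 2738
Stage 2: W1 = 2738; c = 18785; 18785 = 5 * 13 * 17^2; sigma = (1 + 5) * (1 + 13) * (1 + 17 + 289) = 6 * 14 * 307 = 25788; answer 25788
Stage 3: W2 = 25788; w = 7; remainder = value at the root: -4*(7)^4 - 4*(7)^3 - 2*(7)^2 - 5*(7)^1 + 3 = (-9604) + (-1372) + (-98) + (-35) + (3) = -11106; answer -11106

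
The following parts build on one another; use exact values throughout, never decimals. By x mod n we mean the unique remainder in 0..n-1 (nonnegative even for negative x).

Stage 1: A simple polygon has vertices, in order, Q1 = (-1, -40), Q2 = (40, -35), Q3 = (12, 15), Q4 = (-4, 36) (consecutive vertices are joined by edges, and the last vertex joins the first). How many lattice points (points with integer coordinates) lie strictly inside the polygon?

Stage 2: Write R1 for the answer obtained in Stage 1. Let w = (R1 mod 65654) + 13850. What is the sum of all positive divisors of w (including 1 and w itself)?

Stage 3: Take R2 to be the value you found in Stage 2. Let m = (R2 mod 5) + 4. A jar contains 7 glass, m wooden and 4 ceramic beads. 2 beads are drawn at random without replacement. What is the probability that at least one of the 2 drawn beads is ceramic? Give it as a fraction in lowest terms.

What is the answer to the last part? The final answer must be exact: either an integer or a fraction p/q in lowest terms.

Stage 1: cross terms: (-1*-35 - 40*-40)=1635, (40*15 - 12*-35)=1020, (12*36 - -4*15)=492, (-4*-40 - -1*36)=196; twice the area = |3343| = 3343; area = 3343/2; boundary points = 1 + 2 + 1 + 1 = 5; strictly interior points = area - boundary/2 + 1 = 1670; answer 1670
Stage 2: R1 = 1670; w = 15520; 15520 = 2^5 * 5 * 97; sigma = (1 + 2 + 4 + 8 + 16 + 32) * (1 + 5) * (1 + 97) = 63 * 6 * 98 = 37044; answer 37044
Stage 3: R2 = 37044; m = 8; total draws C(19,2) = 171; complement C(15,2) = 105; favorable 171 - 105 = 66; P = 22/57; answer 22/57

22/57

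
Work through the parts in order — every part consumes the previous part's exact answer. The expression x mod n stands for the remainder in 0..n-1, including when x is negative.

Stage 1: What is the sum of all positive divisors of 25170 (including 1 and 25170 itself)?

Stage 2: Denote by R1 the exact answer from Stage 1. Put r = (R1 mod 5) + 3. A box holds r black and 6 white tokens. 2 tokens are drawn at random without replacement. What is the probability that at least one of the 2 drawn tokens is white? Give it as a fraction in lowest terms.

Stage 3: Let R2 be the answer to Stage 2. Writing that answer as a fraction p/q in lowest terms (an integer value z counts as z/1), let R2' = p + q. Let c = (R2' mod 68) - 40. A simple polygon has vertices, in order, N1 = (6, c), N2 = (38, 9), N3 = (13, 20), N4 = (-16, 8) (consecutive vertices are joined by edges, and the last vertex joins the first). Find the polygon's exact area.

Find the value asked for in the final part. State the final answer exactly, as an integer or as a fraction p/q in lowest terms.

1991/2

Stage 1: 25170 = 2 * 3 * 5 * 839; sigma = (1 + 2) * (1 + 3) * (1 + 5) * (1 + 839) = 3 * 4 * 6 * 840 = 60480; answer 60480
Stage 2: R1 = 60480; r = 3; total draws C(9,2) = 36; complement C(3,2) = 3; favorable 36 - 3 = 33; P = 11/12; answer 11/12
Stage 3: R2 = 11/12; threaded value p + q = 23; c = -17; cross terms: (6*9 - 38*-17)=700, (38*20 - 13*9)=643, (13*8 - -16*20)=424, (-16*-17 - 6*8)=224; twice the area = |1991| = 1991; area = 1991/2; answer 1991/2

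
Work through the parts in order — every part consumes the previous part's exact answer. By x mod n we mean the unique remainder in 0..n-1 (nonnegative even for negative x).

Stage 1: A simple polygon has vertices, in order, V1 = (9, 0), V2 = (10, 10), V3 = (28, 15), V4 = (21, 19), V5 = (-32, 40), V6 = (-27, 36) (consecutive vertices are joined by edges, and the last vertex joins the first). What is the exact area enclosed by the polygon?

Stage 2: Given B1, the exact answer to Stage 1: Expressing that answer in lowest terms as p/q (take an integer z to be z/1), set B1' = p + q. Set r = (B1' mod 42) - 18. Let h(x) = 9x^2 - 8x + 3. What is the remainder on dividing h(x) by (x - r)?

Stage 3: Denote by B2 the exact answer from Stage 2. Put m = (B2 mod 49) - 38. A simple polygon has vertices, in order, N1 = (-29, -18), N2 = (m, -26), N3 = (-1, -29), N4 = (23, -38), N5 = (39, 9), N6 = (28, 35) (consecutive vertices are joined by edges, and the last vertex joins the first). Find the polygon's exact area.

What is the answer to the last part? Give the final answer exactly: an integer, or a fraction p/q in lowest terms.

4911/2

Stage 1: cross terms: (9*10 - 10*0)=90, (10*15 - 28*10)=-130, (28*19 - 21*15)=217, (21*40 - -32*19)=1448, (-32*36 - -27*40)=-72, (-27*0 - 9*36)=-324; twice the area = |1229| = 1229; area = 1229/2; answer 1229/2
Stage 2: B1 = 1229/2; threaded value p + q = 1231; r = -5; remainder = value at the root: 9*(-5)^2 - 8*(-5)^1 + 3 = (225) + (40) + (3) = 268; answer 268
Stage 3: B2 = 268; m = -15; cross terms: (-29*-26 - -15*-18)=484, (-15*-29 - -1*-26)=409, (-1*-38 - 23*-29)=705, (23*9 - 39*-38)=1689, (39*35 - 28*9)=1113, (28*-18 - -29*35)=511; twice the area = |4911| = 4911; area = 4911/2; answer 4911/2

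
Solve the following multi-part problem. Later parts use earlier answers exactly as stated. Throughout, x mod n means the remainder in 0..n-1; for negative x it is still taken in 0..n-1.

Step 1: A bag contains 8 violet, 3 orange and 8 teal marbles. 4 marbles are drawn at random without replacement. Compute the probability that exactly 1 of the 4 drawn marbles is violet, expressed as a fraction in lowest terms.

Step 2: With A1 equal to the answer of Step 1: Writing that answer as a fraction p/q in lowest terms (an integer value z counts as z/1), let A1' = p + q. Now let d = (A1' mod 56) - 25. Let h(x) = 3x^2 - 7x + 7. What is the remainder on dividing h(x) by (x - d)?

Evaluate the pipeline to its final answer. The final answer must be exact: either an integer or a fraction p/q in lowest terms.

Step 1: total draws C(19,4) = 3876; favorable C(8,1)*C(11,3) = 1320; P = 110/323; answer 110/323
Step 2: A1 = 110/323; threaded value p + q = 433; d = 16; remainder = value at the root: 3*(16)^2 - 7*(16)^1 + 7 = (768) + (-112) + (7) = 663; answer 663

663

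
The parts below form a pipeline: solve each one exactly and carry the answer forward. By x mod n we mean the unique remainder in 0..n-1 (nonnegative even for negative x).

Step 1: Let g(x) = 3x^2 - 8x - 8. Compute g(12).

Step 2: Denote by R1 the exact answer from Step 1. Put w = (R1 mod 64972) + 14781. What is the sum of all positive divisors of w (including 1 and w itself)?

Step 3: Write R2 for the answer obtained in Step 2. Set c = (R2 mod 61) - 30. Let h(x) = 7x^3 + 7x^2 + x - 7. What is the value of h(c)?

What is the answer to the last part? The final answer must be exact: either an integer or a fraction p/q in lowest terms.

Step 1: 3*(12)^2 - 8*(12)^1 - 8 = (432) + (-96) + (-8) = 328; answer 328
Step 2: R1 = 328; w = 15109; 15109 = 29 * 521; sigma = (1 + 29) * (1 + 521) = 30 * 522 = 15660; answer 15660
Step 3: R2 = 15660; c = 14; 7*(14)^3 + 7*(14)^2 + 1*(14)^1 - 7 = (19208) + (1372) + (14) + (-7) = 20587; answer 20587

20587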